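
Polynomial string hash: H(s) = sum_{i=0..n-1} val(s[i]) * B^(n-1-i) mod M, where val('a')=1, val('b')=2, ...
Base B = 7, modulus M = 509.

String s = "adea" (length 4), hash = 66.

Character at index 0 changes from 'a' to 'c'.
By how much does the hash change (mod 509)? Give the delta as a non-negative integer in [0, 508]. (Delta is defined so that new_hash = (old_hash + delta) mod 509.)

Answer: 177

Derivation:
Delta formula: (val(new) - val(old)) * B^(n-1-k) mod M
  val('c') - val('a') = 3 - 1 = 2
  B^(n-1-k) = 7^3 mod 509 = 343
  Delta = 2 * 343 mod 509 = 177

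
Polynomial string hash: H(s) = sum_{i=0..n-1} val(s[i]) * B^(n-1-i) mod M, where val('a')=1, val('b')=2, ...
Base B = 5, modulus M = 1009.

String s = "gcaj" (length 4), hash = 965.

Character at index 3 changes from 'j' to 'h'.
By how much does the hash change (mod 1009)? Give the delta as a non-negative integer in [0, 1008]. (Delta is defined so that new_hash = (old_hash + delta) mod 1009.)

Answer: 1007

Derivation:
Delta formula: (val(new) - val(old)) * B^(n-1-k) mod M
  val('h') - val('j') = 8 - 10 = -2
  B^(n-1-k) = 5^0 mod 1009 = 1
  Delta = -2 * 1 mod 1009 = 1007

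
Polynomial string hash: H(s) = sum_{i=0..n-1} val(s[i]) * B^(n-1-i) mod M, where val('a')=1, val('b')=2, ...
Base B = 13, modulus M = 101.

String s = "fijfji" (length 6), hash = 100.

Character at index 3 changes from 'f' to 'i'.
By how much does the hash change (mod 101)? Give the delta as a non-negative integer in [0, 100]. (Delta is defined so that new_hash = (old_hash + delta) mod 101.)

Answer: 2

Derivation:
Delta formula: (val(new) - val(old)) * B^(n-1-k) mod M
  val('i') - val('f') = 9 - 6 = 3
  B^(n-1-k) = 13^2 mod 101 = 68
  Delta = 3 * 68 mod 101 = 2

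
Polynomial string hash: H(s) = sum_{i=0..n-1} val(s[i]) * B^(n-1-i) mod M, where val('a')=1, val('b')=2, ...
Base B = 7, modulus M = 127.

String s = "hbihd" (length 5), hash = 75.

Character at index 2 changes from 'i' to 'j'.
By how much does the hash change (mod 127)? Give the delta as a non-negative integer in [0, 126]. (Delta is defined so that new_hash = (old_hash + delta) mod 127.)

Answer: 49

Derivation:
Delta formula: (val(new) - val(old)) * B^(n-1-k) mod M
  val('j') - val('i') = 10 - 9 = 1
  B^(n-1-k) = 7^2 mod 127 = 49
  Delta = 1 * 49 mod 127 = 49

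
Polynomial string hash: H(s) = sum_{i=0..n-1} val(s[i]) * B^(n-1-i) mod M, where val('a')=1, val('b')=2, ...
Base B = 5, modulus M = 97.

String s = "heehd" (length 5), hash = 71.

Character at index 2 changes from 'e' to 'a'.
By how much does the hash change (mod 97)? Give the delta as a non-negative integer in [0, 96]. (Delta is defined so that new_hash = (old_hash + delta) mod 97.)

Answer: 94

Derivation:
Delta formula: (val(new) - val(old)) * B^(n-1-k) mod M
  val('a') - val('e') = 1 - 5 = -4
  B^(n-1-k) = 5^2 mod 97 = 25
  Delta = -4 * 25 mod 97 = 94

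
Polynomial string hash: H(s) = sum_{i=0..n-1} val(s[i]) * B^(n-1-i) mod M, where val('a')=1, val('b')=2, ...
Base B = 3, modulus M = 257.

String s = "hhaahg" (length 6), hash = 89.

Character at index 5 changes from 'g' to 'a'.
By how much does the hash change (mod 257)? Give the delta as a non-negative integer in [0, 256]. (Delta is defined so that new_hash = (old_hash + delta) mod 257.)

Answer: 251

Derivation:
Delta formula: (val(new) - val(old)) * B^(n-1-k) mod M
  val('a') - val('g') = 1 - 7 = -6
  B^(n-1-k) = 3^0 mod 257 = 1
  Delta = -6 * 1 mod 257 = 251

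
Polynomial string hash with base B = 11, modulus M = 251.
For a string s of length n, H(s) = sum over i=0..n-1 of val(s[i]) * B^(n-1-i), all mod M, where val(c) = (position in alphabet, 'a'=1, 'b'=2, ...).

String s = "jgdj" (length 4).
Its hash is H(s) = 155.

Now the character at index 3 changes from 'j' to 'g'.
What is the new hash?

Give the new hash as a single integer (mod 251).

val('j') = 10, val('g') = 7
Position k = 3, exponent = n-1-k = 0
B^0 mod M = 11^0 mod 251 = 1
Delta = (7 - 10) * 1 mod 251 = 248
New hash = (155 + 248) mod 251 = 152

Answer: 152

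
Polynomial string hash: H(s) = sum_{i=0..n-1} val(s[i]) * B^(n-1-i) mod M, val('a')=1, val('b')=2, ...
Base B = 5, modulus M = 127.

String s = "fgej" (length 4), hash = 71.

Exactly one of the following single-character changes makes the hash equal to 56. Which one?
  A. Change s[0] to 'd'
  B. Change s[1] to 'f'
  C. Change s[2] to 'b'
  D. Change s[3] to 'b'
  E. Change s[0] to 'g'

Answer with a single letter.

Option A: s[0]='f'->'d', delta=(4-6)*5^3 mod 127 = 4, hash=71+4 mod 127 = 75
Option B: s[1]='g'->'f', delta=(6-7)*5^2 mod 127 = 102, hash=71+102 mod 127 = 46
Option C: s[2]='e'->'b', delta=(2-5)*5^1 mod 127 = 112, hash=71+112 mod 127 = 56 <-- target
Option D: s[3]='j'->'b', delta=(2-10)*5^0 mod 127 = 119, hash=71+119 mod 127 = 63
Option E: s[0]='f'->'g', delta=(7-6)*5^3 mod 127 = 125, hash=71+125 mod 127 = 69

Answer: C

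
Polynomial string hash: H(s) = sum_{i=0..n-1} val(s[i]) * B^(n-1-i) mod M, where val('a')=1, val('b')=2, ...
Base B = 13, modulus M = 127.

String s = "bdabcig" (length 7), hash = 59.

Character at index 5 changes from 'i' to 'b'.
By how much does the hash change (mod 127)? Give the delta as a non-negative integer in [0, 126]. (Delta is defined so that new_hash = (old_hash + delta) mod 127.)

Answer: 36

Derivation:
Delta formula: (val(new) - val(old)) * B^(n-1-k) mod M
  val('b') - val('i') = 2 - 9 = -7
  B^(n-1-k) = 13^1 mod 127 = 13
  Delta = -7 * 13 mod 127 = 36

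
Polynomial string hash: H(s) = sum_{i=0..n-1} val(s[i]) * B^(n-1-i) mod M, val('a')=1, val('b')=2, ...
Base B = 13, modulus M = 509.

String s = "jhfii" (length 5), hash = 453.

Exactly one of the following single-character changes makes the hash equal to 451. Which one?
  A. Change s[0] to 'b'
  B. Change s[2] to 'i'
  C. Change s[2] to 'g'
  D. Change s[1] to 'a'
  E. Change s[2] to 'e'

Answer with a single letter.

Answer: B

Derivation:
Option A: s[0]='j'->'b', delta=(2-10)*13^4 mod 509 = 53, hash=453+53 mod 509 = 506
Option B: s[2]='f'->'i', delta=(9-6)*13^2 mod 509 = 507, hash=453+507 mod 509 = 451 <-- target
Option C: s[2]='f'->'g', delta=(7-6)*13^2 mod 509 = 169, hash=453+169 mod 509 = 113
Option D: s[1]='h'->'a', delta=(1-8)*13^3 mod 509 = 400, hash=453+400 mod 509 = 344
Option E: s[2]='f'->'e', delta=(5-6)*13^2 mod 509 = 340, hash=453+340 mod 509 = 284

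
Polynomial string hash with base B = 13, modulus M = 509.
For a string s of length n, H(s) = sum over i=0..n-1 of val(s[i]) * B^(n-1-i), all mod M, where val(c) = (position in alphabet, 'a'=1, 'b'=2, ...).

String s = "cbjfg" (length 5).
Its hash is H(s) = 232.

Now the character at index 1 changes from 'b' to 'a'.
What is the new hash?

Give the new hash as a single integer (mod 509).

val('b') = 2, val('a') = 1
Position k = 1, exponent = n-1-k = 3
B^3 mod M = 13^3 mod 509 = 161
Delta = (1 - 2) * 161 mod 509 = 348
New hash = (232 + 348) mod 509 = 71

Answer: 71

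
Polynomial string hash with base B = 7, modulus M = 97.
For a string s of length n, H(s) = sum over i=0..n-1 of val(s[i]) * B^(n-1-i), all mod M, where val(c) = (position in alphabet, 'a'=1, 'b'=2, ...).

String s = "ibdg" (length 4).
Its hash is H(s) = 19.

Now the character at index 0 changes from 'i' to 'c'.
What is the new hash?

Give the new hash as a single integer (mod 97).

val('i') = 9, val('c') = 3
Position k = 0, exponent = n-1-k = 3
B^3 mod M = 7^3 mod 97 = 52
Delta = (3 - 9) * 52 mod 97 = 76
New hash = (19 + 76) mod 97 = 95

Answer: 95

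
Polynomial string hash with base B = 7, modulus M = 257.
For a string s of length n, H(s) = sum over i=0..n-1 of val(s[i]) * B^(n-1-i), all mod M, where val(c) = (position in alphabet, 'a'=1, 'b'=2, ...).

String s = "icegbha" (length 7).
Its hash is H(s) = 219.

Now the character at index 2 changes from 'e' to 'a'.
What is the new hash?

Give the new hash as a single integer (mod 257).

Answer: 124

Derivation:
val('e') = 5, val('a') = 1
Position k = 2, exponent = n-1-k = 4
B^4 mod M = 7^4 mod 257 = 88
Delta = (1 - 5) * 88 mod 257 = 162
New hash = (219 + 162) mod 257 = 124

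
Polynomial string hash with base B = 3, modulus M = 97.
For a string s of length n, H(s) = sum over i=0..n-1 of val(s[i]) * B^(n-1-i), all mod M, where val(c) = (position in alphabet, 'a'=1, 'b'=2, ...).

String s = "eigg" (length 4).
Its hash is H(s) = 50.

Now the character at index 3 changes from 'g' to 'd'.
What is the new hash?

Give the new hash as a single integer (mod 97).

Answer: 47

Derivation:
val('g') = 7, val('d') = 4
Position k = 3, exponent = n-1-k = 0
B^0 mod M = 3^0 mod 97 = 1
Delta = (4 - 7) * 1 mod 97 = 94
New hash = (50 + 94) mod 97 = 47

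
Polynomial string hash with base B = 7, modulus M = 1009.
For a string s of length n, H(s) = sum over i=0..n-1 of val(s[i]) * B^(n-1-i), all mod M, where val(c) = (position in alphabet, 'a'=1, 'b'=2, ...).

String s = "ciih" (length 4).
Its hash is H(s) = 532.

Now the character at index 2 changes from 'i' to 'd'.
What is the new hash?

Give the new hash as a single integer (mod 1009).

val('i') = 9, val('d') = 4
Position k = 2, exponent = n-1-k = 1
B^1 mod M = 7^1 mod 1009 = 7
Delta = (4 - 9) * 7 mod 1009 = 974
New hash = (532 + 974) mod 1009 = 497

Answer: 497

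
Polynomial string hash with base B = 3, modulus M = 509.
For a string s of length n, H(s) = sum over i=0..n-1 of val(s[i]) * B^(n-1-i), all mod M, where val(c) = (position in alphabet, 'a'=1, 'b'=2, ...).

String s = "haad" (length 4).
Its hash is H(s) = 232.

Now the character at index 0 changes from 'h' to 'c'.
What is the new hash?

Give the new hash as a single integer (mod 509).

Answer: 97

Derivation:
val('h') = 8, val('c') = 3
Position k = 0, exponent = n-1-k = 3
B^3 mod M = 3^3 mod 509 = 27
Delta = (3 - 8) * 27 mod 509 = 374
New hash = (232 + 374) mod 509 = 97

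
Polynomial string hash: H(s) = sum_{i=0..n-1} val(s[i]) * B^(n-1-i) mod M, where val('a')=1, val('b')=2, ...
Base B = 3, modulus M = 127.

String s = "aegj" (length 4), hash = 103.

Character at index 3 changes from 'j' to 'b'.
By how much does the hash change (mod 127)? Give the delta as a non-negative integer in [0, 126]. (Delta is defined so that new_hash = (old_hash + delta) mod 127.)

Answer: 119

Derivation:
Delta formula: (val(new) - val(old)) * B^(n-1-k) mod M
  val('b') - val('j') = 2 - 10 = -8
  B^(n-1-k) = 3^0 mod 127 = 1
  Delta = -8 * 1 mod 127 = 119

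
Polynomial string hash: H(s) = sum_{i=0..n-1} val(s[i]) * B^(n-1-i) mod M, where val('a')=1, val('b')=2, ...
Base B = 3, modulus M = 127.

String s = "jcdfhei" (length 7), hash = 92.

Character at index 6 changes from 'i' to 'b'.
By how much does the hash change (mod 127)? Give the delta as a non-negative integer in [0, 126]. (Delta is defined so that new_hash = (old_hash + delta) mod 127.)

Answer: 120

Derivation:
Delta formula: (val(new) - val(old)) * B^(n-1-k) mod M
  val('b') - val('i') = 2 - 9 = -7
  B^(n-1-k) = 3^0 mod 127 = 1
  Delta = -7 * 1 mod 127 = 120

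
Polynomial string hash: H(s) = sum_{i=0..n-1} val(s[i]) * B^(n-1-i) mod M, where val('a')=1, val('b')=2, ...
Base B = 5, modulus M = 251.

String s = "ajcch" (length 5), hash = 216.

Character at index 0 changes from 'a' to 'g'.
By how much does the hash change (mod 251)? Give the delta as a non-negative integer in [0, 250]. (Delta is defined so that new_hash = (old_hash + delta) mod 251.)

Answer: 236

Derivation:
Delta formula: (val(new) - val(old)) * B^(n-1-k) mod M
  val('g') - val('a') = 7 - 1 = 6
  B^(n-1-k) = 5^4 mod 251 = 123
  Delta = 6 * 123 mod 251 = 236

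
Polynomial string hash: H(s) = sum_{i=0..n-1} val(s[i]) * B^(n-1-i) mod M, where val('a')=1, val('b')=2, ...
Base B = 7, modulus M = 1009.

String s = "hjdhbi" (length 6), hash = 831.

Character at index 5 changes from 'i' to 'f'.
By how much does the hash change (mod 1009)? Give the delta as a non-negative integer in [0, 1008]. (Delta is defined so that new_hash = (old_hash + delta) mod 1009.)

Delta formula: (val(new) - val(old)) * B^(n-1-k) mod M
  val('f') - val('i') = 6 - 9 = -3
  B^(n-1-k) = 7^0 mod 1009 = 1
  Delta = -3 * 1 mod 1009 = 1006

Answer: 1006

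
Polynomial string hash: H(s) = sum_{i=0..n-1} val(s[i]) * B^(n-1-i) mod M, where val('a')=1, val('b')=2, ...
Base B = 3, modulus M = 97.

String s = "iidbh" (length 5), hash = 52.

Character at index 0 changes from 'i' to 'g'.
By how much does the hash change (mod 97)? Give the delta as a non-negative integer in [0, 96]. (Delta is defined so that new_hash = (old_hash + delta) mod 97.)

Delta formula: (val(new) - val(old)) * B^(n-1-k) mod M
  val('g') - val('i') = 7 - 9 = -2
  B^(n-1-k) = 3^4 mod 97 = 81
  Delta = -2 * 81 mod 97 = 32

Answer: 32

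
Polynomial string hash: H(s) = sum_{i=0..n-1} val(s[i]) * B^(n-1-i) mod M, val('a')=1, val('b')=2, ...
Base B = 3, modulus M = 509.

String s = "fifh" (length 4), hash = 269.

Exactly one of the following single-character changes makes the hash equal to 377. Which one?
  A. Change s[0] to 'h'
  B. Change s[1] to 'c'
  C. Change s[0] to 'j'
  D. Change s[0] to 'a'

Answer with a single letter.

Answer: C

Derivation:
Option A: s[0]='f'->'h', delta=(8-6)*3^3 mod 509 = 54, hash=269+54 mod 509 = 323
Option B: s[1]='i'->'c', delta=(3-9)*3^2 mod 509 = 455, hash=269+455 mod 509 = 215
Option C: s[0]='f'->'j', delta=(10-6)*3^3 mod 509 = 108, hash=269+108 mod 509 = 377 <-- target
Option D: s[0]='f'->'a', delta=(1-6)*3^3 mod 509 = 374, hash=269+374 mod 509 = 134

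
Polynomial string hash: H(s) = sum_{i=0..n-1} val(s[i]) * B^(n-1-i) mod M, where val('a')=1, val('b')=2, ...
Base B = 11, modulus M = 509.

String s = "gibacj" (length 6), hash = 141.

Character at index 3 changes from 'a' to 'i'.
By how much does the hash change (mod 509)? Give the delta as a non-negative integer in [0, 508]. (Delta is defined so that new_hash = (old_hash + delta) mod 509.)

Answer: 459

Derivation:
Delta formula: (val(new) - val(old)) * B^(n-1-k) mod M
  val('i') - val('a') = 9 - 1 = 8
  B^(n-1-k) = 11^2 mod 509 = 121
  Delta = 8 * 121 mod 509 = 459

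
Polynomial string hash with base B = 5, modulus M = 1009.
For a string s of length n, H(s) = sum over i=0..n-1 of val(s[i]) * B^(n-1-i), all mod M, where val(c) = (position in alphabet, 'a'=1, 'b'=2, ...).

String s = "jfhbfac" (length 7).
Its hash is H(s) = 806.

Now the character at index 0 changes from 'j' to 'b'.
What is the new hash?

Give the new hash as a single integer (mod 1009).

val('j') = 10, val('b') = 2
Position k = 0, exponent = n-1-k = 6
B^6 mod M = 5^6 mod 1009 = 490
Delta = (2 - 10) * 490 mod 1009 = 116
New hash = (806 + 116) mod 1009 = 922

Answer: 922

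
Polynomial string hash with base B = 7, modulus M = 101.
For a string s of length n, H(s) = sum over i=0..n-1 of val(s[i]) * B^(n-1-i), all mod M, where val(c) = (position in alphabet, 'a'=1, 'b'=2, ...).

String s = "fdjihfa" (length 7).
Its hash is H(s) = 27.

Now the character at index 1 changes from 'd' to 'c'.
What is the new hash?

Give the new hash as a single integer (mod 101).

val('d') = 4, val('c') = 3
Position k = 1, exponent = n-1-k = 5
B^5 mod M = 7^5 mod 101 = 41
Delta = (3 - 4) * 41 mod 101 = 60
New hash = (27 + 60) mod 101 = 87

Answer: 87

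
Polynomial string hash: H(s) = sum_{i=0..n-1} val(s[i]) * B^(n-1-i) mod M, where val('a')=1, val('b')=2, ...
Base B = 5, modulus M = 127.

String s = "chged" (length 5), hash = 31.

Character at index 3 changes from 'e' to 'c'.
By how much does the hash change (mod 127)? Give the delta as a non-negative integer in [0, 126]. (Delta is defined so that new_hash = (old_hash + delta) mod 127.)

Answer: 117

Derivation:
Delta formula: (val(new) - val(old)) * B^(n-1-k) mod M
  val('c') - val('e') = 3 - 5 = -2
  B^(n-1-k) = 5^1 mod 127 = 5
  Delta = -2 * 5 mod 127 = 117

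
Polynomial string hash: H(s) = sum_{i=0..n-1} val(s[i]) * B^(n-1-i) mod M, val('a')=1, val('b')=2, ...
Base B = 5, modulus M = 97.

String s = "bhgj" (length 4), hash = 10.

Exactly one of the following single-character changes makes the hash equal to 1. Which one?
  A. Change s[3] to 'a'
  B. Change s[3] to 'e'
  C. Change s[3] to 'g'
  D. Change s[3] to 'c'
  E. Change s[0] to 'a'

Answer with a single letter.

Answer: A

Derivation:
Option A: s[3]='j'->'a', delta=(1-10)*5^0 mod 97 = 88, hash=10+88 mod 97 = 1 <-- target
Option B: s[3]='j'->'e', delta=(5-10)*5^0 mod 97 = 92, hash=10+92 mod 97 = 5
Option C: s[3]='j'->'g', delta=(7-10)*5^0 mod 97 = 94, hash=10+94 mod 97 = 7
Option D: s[3]='j'->'c', delta=(3-10)*5^0 mod 97 = 90, hash=10+90 mod 97 = 3
Option E: s[0]='b'->'a', delta=(1-2)*5^3 mod 97 = 69, hash=10+69 mod 97 = 79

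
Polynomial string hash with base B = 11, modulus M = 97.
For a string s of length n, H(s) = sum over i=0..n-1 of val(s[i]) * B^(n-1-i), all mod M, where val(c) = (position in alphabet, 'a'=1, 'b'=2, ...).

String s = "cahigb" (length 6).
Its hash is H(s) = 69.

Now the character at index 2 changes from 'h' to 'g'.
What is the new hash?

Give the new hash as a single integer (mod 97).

Answer: 96

Derivation:
val('h') = 8, val('g') = 7
Position k = 2, exponent = n-1-k = 3
B^3 mod M = 11^3 mod 97 = 70
Delta = (7 - 8) * 70 mod 97 = 27
New hash = (69 + 27) mod 97 = 96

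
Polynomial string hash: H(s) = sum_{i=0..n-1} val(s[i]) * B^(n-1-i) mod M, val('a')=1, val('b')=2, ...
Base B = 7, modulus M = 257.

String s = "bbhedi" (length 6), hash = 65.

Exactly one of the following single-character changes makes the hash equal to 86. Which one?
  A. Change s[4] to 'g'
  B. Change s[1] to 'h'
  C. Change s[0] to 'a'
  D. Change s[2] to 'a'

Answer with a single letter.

Answer: A

Derivation:
Option A: s[4]='d'->'g', delta=(7-4)*7^1 mod 257 = 21, hash=65+21 mod 257 = 86 <-- target
Option B: s[1]='b'->'h', delta=(8-2)*7^4 mod 257 = 14, hash=65+14 mod 257 = 79
Option C: s[0]='b'->'a', delta=(1-2)*7^5 mod 257 = 155, hash=65+155 mod 257 = 220
Option D: s[2]='h'->'a', delta=(1-8)*7^3 mod 257 = 169, hash=65+169 mod 257 = 234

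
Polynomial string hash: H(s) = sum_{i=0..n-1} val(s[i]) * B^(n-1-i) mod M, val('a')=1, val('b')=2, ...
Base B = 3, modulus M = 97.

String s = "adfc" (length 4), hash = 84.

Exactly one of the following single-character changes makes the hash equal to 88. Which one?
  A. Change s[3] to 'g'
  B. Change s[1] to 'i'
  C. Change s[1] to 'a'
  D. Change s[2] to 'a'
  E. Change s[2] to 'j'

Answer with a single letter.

Answer: A

Derivation:
Option A: s[3]='c'->'g', delta=(7-3)*3^0 mod 97 = 4, hash=84+4 mod 97 = 88 <-- target
Option B: s[1]='d'->'i', delta=(9-4)*3^2 mod 97 = 45, hash=84+45 mod 97 = 32
Option C: s[1]='d'->'a', delta=(1-4)*3^2 mod 97 = 70, hash=84+70 mod 97 = 57
Option D: s[2]='f'->'a', delta=(1-6)*3^1 mod 97 = 82, hash=84+82 mod 97 = 69
Option E: s[2]='f'->'j', delta=(10-6)*3^1 mod 97 = 12, hash=84+12 mod 97 = 96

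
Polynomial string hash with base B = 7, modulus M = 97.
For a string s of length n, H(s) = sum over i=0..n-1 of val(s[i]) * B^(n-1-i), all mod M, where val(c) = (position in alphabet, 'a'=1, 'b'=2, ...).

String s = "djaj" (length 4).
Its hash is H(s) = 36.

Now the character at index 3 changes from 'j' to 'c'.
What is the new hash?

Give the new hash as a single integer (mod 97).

val('j') = 10, val('c') = 3
Position k = 3, exponent = n-1-k = 0
B^0 mod M = 7^0 mod 97 = 1
Delta = (3 - 10) * 1 mod 97 = 90
New hash = (36 + 90) mod 97 = 29

Answer: 29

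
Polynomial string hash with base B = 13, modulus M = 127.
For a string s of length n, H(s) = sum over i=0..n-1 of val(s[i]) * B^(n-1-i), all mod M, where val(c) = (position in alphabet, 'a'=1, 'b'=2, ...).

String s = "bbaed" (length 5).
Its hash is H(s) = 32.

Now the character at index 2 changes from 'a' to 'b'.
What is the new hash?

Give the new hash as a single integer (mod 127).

Answer: 74

Derivation:
val('a') = 1, val('b') = 2
Position k = 2, exponent = n-1-k = 2
B^2 mod M = 13^2 mod 127 = 42
Delta = (2 - 1) * 42 mod 127 = 42
New hash = (32 + 42) mod 127 = 74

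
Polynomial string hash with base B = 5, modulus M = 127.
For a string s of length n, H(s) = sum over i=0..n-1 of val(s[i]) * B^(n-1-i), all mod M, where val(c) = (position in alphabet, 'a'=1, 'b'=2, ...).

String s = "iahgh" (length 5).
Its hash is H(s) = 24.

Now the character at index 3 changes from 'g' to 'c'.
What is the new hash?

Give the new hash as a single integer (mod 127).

val('g') = 7, val('c') = 3
Position k = 3, exponent = n-1-k = 1
B^1 mod M = 5^1 mod 127 = 5
Delta = (3 - 7) * 5 mod 127 = 107
New hash = (24 + 107) mod 127 = 4

Answer: 4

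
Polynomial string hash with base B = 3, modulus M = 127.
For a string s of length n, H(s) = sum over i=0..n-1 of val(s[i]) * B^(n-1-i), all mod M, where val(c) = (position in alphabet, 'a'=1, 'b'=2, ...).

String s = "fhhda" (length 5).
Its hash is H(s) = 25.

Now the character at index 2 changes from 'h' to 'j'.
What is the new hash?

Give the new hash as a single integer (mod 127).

Answer: 43

Derivation:
val('h') = 8, val('j') = 10
Position k = 2, exponent = n-1-k = 2
B^2 mod M = 3^2 mod 127 = 9
Delta = (10 - 8) * 9 mod 127 = 18
New hash = (25 + 18) mod 127 = 43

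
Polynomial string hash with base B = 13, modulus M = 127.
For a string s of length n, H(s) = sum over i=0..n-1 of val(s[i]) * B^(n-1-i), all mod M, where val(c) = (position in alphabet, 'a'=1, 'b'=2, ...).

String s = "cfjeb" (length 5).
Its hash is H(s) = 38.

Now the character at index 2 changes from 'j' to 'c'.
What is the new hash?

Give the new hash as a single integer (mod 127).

val('j') = 10, val('c') = 3
Position k = 2, exponent = n-1-k = 2
B^2 mod M = 13^2 mod 127 = 42
Delta = (3 - 10) * 42 mod 127 = 87
New hash = (38 + 87) mod 127 = 125

Answer: 125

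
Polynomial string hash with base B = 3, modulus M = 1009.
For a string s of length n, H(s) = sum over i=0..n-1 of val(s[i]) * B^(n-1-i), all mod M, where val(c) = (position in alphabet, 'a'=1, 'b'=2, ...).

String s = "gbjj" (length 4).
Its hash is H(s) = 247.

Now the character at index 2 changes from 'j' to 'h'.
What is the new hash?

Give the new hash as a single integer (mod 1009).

Answer: 241

Derivation:
val('j') = 10, val('h') = 8
Position k = 2, exponent = n-1-k = 1
B^1 mod M = 3^1 mod 1009 = 3
Delta = (8 - 10) * 3 mod 1009 = 1003
New hash = (247 + 1003) mod 1009 = 241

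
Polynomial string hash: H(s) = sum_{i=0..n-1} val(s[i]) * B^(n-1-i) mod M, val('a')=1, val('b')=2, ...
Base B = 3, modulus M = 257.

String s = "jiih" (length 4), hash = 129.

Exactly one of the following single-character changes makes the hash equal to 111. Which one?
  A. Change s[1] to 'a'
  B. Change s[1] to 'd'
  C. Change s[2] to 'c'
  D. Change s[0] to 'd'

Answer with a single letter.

Answer: C

Derivation:
Option A: s[1]='i'->'a', delta=(1-9)*3^2 mod 257 = 185, hash=129+185 mod 257 = 57
Option B: s[1]='i'->'d', delta=(4-9)*3^2 mod 257 = 212, hash=129+212 mod 257 = 84
Option C: s[2]='i'->'c', delta=(3-9)*3^1 mod 257 = 239, hash=129+239 mod 257 = 111 <-- target
Option D: s[0]='j'->'d', delta=(4-10)*3^3 mod 257 = 95, hash=129+95 mod 257 = 224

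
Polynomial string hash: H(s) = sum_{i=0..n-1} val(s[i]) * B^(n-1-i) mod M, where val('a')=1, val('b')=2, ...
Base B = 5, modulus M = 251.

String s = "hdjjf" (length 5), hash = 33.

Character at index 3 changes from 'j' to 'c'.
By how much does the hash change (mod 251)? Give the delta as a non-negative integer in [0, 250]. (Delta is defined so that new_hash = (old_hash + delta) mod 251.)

Answer: 216

Derivation:
Delta formula: (val(new) - val(old)) * B^(n-1-k) mod M
  val('c') - val('j') = 3 - 10 = -7
  B^(n-1-k) = 5^1 mod 251 = 5
  Delta = -7 * 5 mod 251 = 216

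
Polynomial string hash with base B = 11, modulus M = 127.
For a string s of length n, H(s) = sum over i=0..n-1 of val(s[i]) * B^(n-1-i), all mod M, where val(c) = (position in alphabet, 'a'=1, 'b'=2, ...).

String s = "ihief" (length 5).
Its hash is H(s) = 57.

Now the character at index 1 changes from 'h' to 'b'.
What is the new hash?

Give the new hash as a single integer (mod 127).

val('h') = 8, val('b') = 2
Position k = 1, exponent = n-1-k = 3
B^3 mod M = 11^3 mod 127 = 61
Delta = (2 - 8) * 61 mod 127 = 15
New hash = (57 + 15) mod 127 = 72

Answer: 72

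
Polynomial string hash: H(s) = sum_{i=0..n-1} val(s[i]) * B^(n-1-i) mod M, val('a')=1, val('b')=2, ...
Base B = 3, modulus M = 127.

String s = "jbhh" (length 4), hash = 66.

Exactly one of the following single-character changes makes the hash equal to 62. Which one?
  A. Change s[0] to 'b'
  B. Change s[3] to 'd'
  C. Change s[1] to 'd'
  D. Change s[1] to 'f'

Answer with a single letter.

Answer: B

Derivation:
Option A: s[0]='j'->'b', delta=(2-10)*3^3 mod 127 = 38, hash=66+38 mod 127 = 104
Option B: s[3]='h'->'d', delta=(4-8)*3^0 mod 127 = 123, hash=66+123 mod 127 = 62 <-- target
Option C: s[1]='b'->'d', delta=(4-2)*3^2 mod 127 = 18, hash=66+18 mod 127 = 84
Option D: s[1]='b'->'f', delta=(6-2)*3^2 mod 127 = 36, hash=66+36 mod 127 = 102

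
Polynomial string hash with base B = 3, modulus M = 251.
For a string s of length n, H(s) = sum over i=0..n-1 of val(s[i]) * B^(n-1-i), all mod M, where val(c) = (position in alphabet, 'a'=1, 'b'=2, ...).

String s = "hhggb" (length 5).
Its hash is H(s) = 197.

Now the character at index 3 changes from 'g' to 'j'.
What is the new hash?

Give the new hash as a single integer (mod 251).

val('g') = 7, val('j') = 10
Position k = 3, exponent = n-1-k = 1
B^1 mod M = 3^1 mod 251 = 3
Delta = (10 - 7) * 3 mod 251 = 9
New hash = (197 + 9) mod 251 = 206

Answer: 206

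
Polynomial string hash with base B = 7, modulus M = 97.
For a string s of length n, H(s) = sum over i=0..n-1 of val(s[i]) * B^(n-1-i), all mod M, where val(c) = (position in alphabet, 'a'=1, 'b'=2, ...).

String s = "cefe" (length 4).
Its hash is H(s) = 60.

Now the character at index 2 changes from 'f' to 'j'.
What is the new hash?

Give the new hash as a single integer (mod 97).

Answer: 88

Derivation:
val('f') = 6, val('j') = 10
Position k = 2, exponent = n-1-k = 1
B^1 mod M = 7^1 mod 97 = 7
Delta = (10 - 6) * 7 mod 97 = 28
New hash = (60 + 28) mod 97 = 88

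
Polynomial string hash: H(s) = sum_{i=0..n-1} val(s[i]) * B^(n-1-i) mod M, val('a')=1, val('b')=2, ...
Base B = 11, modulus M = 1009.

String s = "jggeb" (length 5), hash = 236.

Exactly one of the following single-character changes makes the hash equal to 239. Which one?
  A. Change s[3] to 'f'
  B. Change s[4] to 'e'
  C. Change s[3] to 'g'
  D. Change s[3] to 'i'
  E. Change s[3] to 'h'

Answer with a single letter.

Option A: s[3]='e'->'f', delta=(6-5)*11^1 mod 1009 = 11, hash=236+11 mod 1009 = 247
Option B: s[4]='b'->'e', delta=(5-2)*11^0 mod 1009 = 3, hash=236+3 mod 1009 = 239 <-- target
Option C: s[3]='e'->'g', delta=(7-5)*11^1 mod 1009 = 22, hash=236+22 mod 1009 = 258
Option D: s[3]='e'->'i', delta=(9-5)*11^1 mod 1009 = 44, hash=236+44 mod 1009 = 280
Option E: s[3]='e'->'h', delta=(8-5)*11^1 mod 1009 = 33, hash=236+33 mod 1009 = 269

Answer: B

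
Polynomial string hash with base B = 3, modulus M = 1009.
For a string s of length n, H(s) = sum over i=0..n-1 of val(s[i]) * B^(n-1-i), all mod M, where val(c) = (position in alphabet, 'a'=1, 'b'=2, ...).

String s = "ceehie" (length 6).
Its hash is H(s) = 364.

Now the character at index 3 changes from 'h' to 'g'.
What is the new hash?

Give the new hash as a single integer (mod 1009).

Answer: 355

Derivation:
val('h') = 8, val('g') = 7
Position k = 3, exponent = n-1-k = 2
B^2 mod M = 3^2 mod 1009 = 9
Delta = (7 - 8) * 9 mod 1009 = 1000
New hash = (364 + 1000) mod 1009 = 355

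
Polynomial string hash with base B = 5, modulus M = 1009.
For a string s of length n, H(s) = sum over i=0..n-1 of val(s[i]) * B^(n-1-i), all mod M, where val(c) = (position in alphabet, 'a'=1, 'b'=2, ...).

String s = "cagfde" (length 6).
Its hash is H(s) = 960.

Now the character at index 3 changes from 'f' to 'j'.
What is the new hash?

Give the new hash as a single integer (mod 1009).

Answer: 51

Derivation:
val('f') = 6, val('j') = 10
Position k = 3, exponent = n-1-k = 2
B^2 mod M = 5^2 mod 1009 = 25
Delta = (10 - 6) * 25 mod 1009 = 100
New hash = (960 + 100) mod 1009 = 51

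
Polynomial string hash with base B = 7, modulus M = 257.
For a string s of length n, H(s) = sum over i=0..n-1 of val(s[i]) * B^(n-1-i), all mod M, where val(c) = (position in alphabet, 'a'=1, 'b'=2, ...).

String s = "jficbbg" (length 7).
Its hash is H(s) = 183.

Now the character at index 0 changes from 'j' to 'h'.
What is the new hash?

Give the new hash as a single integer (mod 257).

val('j') = 10, val('h') = 8
Position k = 0, exponent = n-1-k = 6
B^6 mod M = 7^6 mod 257 = 200
Delta = (8 - 10) * 200 mod 257 = 114
New hash = (183 + 114) mod 257 = 40

Answer: 40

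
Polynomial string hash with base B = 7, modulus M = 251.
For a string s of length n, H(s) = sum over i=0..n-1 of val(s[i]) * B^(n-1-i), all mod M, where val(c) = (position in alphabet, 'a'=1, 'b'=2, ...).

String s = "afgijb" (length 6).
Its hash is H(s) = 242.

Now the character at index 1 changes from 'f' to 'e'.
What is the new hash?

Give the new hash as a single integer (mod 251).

Answer: 100

Derivation:
val('f') = 6, val('e') = 5
Position k = 1, exponent = n-1-k = 4
B^4 mod M = 7^4 mod 251 = 142
Delta = (5 - 6) * 142 mod 251 = 109
New hash = (242 + 109) mod 251 = 100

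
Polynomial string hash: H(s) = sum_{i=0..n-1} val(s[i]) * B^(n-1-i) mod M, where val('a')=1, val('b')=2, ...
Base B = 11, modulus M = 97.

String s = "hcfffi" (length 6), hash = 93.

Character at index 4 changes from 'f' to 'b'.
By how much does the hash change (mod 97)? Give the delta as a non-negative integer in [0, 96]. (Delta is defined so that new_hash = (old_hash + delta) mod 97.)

Delta formula: (val(new) - val(old)) * B^(n-1-k) mod M
  val('b') - val('f') = 2 - 6 = -4
  B^(n-1-k) = 11^1 mod 97 = 11
  Delta = -4 * 11 mod 97 = 53

Answer: 53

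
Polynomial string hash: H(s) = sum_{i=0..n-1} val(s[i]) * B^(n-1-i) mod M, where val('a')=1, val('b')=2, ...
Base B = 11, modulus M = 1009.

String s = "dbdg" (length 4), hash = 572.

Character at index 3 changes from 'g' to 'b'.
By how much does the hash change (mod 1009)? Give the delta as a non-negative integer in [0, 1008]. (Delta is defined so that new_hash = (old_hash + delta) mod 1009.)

Answer: 1004

Derivation:
Delta formula: (val(new) - val(old)) * B^(n-1-k) mod M
  val('b') - val('g') = 2 - 7 = -5
  B^(n-1-k) = 11^0 mod 1009 = 1
  Delta = -5 * 1 mod 1009 = 1004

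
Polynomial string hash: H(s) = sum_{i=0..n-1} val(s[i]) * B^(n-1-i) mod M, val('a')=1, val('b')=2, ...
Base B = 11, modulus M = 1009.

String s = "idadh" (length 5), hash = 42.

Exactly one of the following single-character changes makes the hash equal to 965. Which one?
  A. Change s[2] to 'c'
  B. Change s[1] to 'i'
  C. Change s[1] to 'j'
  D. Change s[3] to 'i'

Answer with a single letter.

Option A: s[2]='a'->'c', delta=(3-1)*11^2 mod 1009 = 242, hash=42+242 mod 1009 = 284
Option B: s[1]='d'->'i', delta=(9-4)*11^3 mod 1009 = 601, hash=42+601 mod 1009 = 643
Option C: s[1]='d'->'j', delta=(10-4)*11^3 mod 1009 = 923, hash=42+923 mod 1009 = 965 <-- target
Option D: s[3]='d'->'i', delta=(9-4)*11^1 mod 1009 = 55, hash=42+55 mod 1009 = 97

Answer: C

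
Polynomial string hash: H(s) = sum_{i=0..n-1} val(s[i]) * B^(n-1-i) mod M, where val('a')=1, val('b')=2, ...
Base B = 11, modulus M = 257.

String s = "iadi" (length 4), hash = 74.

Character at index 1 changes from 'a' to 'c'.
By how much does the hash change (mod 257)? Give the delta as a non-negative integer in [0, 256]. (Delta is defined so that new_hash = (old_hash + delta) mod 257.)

Answer: 242

Derivation:
Delta formula: (val(new) - val(old)) * B^(n-1-k) mod M
  val('c') - val('a') = 3 - 1 = 2
  B^(n-1-k) = 11^2 mod 257 = 121
  Delta = 2 * 121 mod 257 = 242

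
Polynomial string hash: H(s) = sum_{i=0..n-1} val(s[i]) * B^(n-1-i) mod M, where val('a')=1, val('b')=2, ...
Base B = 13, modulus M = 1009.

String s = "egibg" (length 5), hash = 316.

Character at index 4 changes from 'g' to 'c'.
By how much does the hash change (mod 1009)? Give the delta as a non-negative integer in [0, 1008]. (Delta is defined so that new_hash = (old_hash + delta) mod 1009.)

Delta formula: (val(new) - val(old)) * B^(n-1-k) mod M
  val('c') - val('g') = 3 - 7 = -4
  B^(n-1-k) = 13^0 mod 1009 = 1
  Delta = -4 * 1 mod 1009 = 1005

Answer: 1005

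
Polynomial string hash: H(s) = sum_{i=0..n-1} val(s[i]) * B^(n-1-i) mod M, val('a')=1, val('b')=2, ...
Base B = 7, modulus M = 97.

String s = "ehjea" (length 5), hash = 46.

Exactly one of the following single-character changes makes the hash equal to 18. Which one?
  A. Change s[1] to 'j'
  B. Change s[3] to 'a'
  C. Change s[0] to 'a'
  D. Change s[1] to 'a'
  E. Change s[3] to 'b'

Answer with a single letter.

Answer: B

Derivation:
Option A: s[1]='h'->'j', delta=(10-8)*7^3 mod 97 = 7, hash=46+7 mod 97 = 53
Option B: s[3]='e'->'a', delta=(1-5)*7^1 mod 97 = 69, hash=46+69 mod 97 = 18 <-- target
Option C: s[0]='e'->'a', delta=(1-5)*7^4 mod 97 = 96, hash=46+96 mod 97 = 45
Option D: s[1]='h'->'a', delta=(1-8)*7^3 mod 97 = 24, hash=46+24 mod 97 = 70
Option E: s[3]='e'->'b', delta=(2-5)*7^1 mod 97 = 76, hash=46+76 mod 97 = 25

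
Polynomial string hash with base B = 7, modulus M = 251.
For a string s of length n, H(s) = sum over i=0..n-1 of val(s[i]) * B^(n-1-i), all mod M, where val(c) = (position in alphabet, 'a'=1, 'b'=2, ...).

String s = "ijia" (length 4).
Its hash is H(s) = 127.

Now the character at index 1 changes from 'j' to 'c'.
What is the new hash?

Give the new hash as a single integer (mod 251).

val('j') = 10, val('c') = 3
Position k = 1, exponent = n-1-k = 2
B^2 mod M = 7^2 mod 251 = 49
Delta = (3 - 10) * 49 mod 251 = 159
New hash = (127 + 159) mod 251 = 35

Answer: 35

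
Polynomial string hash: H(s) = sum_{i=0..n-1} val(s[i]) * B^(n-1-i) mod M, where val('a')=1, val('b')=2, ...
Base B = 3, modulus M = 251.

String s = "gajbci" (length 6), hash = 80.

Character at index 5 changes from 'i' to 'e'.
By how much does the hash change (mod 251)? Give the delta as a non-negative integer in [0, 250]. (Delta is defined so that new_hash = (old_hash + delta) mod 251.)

Answer: 247

Derivation:
Delta formula: (val(new) - val(old)) * B^(n-1-k) mod M
  val('e') - val('i') = 5 - 9 = -4
  B^(n-1-k) = 3^0 mod 251 = 1
  Delta = -4 * 1 mod 251 = 247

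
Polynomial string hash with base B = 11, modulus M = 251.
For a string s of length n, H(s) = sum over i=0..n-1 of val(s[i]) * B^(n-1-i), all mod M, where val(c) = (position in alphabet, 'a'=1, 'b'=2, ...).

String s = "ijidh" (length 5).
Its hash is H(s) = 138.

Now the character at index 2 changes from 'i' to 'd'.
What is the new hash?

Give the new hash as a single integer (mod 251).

Answer: 35

Derivation:
val('i') = 9, val('d') = 4
Position k = 2, exponent = n-1-k = 2
B^2 mod M = 11^2 mod 251 = 121
Delta = (4 - 9) * 121 mod 251 = 148
New hash = (138 + 148) mod 251 = 35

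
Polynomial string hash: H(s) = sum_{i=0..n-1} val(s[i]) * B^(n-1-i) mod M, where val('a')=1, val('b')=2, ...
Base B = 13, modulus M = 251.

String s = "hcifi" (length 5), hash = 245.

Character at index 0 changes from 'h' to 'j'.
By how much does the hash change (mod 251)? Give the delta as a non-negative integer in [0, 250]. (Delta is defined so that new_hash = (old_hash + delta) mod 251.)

Answer: 145

Derivation:
Delta formula: (val(new) - val(old)) * B^(n-1-k) mod M
  val('j') - val('h') = 10 - 8 = 2
  B^(n-1-k) = 13^4 mod 251 = 198
  Delta = 2 * 198 mod 251 = 145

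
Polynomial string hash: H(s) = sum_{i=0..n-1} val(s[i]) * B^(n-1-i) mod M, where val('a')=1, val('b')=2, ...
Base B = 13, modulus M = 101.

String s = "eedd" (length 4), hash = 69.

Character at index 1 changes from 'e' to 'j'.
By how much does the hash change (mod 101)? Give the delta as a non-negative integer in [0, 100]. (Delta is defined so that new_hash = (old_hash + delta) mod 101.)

Answer: 37

Derivation:
Delta formula: (val(new) - val(old)) * B^(n-1-k) mod M
  val('j') - val('e') = 10 - 5 = 5
  B^(n-1-k) = 13^2 mod 101 = 68
  Delta = 5 * 68 mod 101 = 37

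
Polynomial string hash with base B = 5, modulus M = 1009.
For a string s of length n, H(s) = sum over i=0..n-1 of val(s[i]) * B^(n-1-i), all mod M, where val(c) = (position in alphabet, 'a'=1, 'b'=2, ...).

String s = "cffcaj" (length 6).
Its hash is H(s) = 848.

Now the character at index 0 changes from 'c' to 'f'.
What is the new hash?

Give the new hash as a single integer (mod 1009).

val('c') = 3, val('f') = 6
Position k = 0, exponent = n-1-k = 5
B^5 mod M = 5^5 mod 1009 = 98
Delta = (6 - 3) * 98 mod 1009 = 294
New hash = (848 + 294) mod 1009 = 133

Answer: 133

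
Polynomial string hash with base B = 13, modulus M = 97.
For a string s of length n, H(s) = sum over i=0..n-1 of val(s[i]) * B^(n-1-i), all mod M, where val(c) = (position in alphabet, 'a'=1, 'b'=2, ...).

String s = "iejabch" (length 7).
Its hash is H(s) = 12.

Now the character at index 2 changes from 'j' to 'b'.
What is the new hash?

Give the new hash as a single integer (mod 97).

val('j') = 10, val('b') = 2
Position k = 2, exponent = n-1-k = 4
B^4 mod M = 13^4 mod 97 = 43
Delta = (2 - 10) * 43 mod 97 = 44
New hash = (12 + 44) mod 97 = 56

Answer: 56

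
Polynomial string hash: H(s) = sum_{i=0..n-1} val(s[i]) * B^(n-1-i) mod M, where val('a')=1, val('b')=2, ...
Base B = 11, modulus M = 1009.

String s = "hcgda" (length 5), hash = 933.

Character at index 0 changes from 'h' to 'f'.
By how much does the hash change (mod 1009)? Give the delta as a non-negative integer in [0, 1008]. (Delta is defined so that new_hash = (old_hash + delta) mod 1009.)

Delta formula: (val(new) - val(old)) * B^(n-1-k) mod M
  val('f') - val('h') = 6 - 8 = -2
  B^(n-1-k) = 11^4 mod 1009 = 515
  Delta = -2 * 515 mod 1009 = 988

Answer: 988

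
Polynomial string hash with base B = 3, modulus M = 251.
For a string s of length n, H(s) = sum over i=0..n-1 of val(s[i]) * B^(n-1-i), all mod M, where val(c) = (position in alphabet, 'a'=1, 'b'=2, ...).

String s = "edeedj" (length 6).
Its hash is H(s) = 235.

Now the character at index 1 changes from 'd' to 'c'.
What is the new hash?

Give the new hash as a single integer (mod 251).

Answer: 154

Derivation:
val('d') = 4, val('c') = 3
Position k = 1, exponent = n-1-k = 4
B^4 mod M = 3^4 mod 251 = 81
Delta = (3 - 4) * 81 mod 251 = 170
New hash = (235 + 170) mod 251 = 154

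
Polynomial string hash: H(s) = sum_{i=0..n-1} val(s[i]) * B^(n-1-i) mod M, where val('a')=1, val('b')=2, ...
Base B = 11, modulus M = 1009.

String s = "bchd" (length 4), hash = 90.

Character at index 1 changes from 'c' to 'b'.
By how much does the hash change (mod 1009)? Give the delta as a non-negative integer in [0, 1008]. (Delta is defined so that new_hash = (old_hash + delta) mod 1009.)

Answer: 888

Derivation:
Delta formula: (val(new) - val(old)) * B^(n-1-k) mod M
  val('b') - val('c') = 2 - 3 = -1
  B^(n-1-k) = 11^2 mod 1009 = 121
  Delta = -1 * 121 mod 1009 = 888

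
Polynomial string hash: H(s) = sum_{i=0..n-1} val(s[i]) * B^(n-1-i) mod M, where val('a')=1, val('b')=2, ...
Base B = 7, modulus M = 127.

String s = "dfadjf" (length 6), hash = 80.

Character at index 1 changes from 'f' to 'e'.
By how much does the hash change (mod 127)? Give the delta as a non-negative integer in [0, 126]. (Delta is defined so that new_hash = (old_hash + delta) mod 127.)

Answer: 12

Derivation:
Delta formula: (val(new) - val(old)) * B^(n-1-k) mod M
  val('e') - val('f') = 5 - 6 = -1
  B^(n-1-k) = 7^4 mod 127 = 115
  Delta = -1 * 115 mod 127 = 12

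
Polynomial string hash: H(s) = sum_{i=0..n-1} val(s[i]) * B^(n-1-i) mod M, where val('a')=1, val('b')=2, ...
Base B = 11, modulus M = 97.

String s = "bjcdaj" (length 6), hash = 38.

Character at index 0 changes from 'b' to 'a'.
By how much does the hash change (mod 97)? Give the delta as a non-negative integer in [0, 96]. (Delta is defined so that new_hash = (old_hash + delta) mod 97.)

Answer: 66

Derivation:
Delta formula: (val(new) - val(old)) * B^(n-1-k) mod M
  val('a') - val('b') = 1 - 2 = -1
  B^(n-1-k) = 11^5 mod 97 = 31
  Delta = -1 * 31 mod 97 = 66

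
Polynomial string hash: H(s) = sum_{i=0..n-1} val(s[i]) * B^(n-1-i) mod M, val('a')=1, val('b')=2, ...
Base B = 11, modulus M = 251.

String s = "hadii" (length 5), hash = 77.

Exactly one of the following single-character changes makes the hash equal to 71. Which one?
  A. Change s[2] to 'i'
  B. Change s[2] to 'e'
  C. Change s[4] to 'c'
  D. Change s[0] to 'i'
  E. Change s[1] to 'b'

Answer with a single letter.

Option A: s[2]='d'->'i', delta=(9-4)*11^2 mod 251 = 103, hash=77+103 mod 251 = 180
Option B: s[2]='d'->'e', delta=(5-4)*11^2 mod 251 = 121, hash=77+121 mod 251 = 198
Option C: s[4]='i'->'c', delta=(3-9)*11^0 mod 251 = 245, hash=77+245 mod 251 = 71 <-- target
Option D: s[0]='h'->'i', delta=(9-8)*11^4 mod 251 = 83, hash=77+83 mod 251 = 160
Option E: s[1]='a'->'b', delta=(2-1)*11^3 mod 251 = 76, hash=77+76 mod 251 = 153

Answer: C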